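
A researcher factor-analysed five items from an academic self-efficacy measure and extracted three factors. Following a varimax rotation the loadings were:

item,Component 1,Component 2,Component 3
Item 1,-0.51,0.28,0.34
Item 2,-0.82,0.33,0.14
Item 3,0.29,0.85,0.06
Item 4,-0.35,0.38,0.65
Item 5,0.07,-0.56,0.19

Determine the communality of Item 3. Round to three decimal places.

0.810

h² = 0.29² + 0.85² + 0.06² = 0.0841 + 0.7225 + 0.0036 = 0.8102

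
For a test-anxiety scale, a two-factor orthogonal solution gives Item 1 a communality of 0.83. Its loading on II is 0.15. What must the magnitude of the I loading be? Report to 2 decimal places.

0.90

Under orthogonal rotation h² = Σλ², so λ_I² = h² − (0.0225) = 0.83 − 0.0225 = 0.8075.
|λ| = √0.8075 = 0.8986.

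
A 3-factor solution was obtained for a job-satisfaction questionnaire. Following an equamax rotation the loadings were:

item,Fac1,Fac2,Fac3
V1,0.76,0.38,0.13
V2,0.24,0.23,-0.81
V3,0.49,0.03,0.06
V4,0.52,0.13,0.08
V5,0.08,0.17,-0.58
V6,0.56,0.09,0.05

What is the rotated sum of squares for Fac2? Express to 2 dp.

0.25

SS loadings for Fac2 = 0.38² + 0.23² + 0.03² + 0.13² + 0.17² + 0.09² = 0.1444 + 0.0529 + 0.0009 + 0.0169 + 0.0289 + 0.0081 = 0.2521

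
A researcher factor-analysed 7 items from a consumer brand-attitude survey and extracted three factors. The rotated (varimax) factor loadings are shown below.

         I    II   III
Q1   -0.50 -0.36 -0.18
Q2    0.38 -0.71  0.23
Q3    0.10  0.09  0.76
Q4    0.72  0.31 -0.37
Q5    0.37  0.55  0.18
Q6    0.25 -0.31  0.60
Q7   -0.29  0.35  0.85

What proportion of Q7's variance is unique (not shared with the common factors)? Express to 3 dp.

h² = (-0.29)² + 0.35² + 0.85² = 0.0841 + 0.1225 + 0.7225 = 0.9291
Uniqueness u² = 1 − h² = 1 − 0.9291 = 0.0709

0.071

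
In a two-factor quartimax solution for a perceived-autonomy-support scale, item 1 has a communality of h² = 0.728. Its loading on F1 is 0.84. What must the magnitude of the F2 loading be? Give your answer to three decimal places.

Under orthogonal rotation h² = Σλ², so λ_F2² = h² − (0.7056) = 0.728 − 0.7056 = 0.0224.
|λ| = √0.0224 = 0.1497.

0.150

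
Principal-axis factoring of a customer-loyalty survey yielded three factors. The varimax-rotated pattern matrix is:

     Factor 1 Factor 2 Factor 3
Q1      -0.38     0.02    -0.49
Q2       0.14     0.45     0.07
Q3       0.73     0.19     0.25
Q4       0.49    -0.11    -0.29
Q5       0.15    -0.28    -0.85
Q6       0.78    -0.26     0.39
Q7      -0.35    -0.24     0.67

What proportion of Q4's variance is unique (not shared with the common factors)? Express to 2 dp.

h² = 0.49² + (-0.11)² + (-0.29)² = 0.2401 + 0.0121 + 0.0841 = 0.3363
Uniqueness u² = 1 − h² = 1 − 0.3363 = 0.6637

0.66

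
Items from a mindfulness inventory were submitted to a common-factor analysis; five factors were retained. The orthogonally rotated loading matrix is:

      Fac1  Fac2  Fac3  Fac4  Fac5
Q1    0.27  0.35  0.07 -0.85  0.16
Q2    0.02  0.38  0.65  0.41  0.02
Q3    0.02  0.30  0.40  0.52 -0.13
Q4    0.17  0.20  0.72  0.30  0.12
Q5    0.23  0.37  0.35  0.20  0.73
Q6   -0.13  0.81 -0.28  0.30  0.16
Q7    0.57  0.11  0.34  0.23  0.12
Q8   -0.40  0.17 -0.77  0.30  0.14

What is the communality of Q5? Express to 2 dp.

0.89

h² = 0.23² + 0.37² + 0.35² + 0.20² + 0.73² = 0.0529 + 0.1369 + 0.1225 + 0.0400 + 0.5329 = 0.8852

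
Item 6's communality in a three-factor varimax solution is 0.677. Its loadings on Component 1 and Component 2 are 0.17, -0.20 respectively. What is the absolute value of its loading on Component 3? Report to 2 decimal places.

Under orthogonal rotation h² = Σλ², so λ_Component 3² = h² − (0.0689) = 0.677 − 0.0689 = 0.6081.
|λ| = √0.6081 = 0.7798.

0.78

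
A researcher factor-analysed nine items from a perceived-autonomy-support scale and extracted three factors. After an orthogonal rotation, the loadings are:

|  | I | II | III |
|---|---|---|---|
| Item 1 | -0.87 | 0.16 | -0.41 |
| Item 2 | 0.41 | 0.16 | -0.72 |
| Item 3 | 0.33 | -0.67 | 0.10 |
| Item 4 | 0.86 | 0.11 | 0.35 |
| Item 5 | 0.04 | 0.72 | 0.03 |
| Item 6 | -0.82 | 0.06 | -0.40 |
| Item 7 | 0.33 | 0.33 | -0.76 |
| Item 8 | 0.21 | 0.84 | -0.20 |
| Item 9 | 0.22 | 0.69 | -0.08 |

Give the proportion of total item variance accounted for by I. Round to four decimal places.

SS loadings for I = (-0.87)² + 0.41² + 0.33² + 0.86² + 0.04² + (-0.82)² + 0.33² + 0.21² + 0.22² = 2.6489
Proportion of variance = 2.6489 / 9 = 0.2943.

0.2943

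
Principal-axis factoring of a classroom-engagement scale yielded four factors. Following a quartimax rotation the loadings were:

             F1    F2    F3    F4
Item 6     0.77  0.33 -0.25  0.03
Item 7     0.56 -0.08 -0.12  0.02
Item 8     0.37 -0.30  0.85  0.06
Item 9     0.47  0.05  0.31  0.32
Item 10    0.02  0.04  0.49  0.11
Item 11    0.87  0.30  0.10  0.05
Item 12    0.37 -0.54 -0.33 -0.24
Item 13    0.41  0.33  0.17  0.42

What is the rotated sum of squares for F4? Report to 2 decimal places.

0.36

SS loadings for F4 = 0.03² + 0.02² + 0.06² + 0.32² + 0.11² + 0.05² + (-0.24)² + 0.42² = 0.0009 + 0.0004 + 0.0036 + 0.1024 + 0.0121 + 0.0025 + 0.0576 + 0.1764 = 0.3559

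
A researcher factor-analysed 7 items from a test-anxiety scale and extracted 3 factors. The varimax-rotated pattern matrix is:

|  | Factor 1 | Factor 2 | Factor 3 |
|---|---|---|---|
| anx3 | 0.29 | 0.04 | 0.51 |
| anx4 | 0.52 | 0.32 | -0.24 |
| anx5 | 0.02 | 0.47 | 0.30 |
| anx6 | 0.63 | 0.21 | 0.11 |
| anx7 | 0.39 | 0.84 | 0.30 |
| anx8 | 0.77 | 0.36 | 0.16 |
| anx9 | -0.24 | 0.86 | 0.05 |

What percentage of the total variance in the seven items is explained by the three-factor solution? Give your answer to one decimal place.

57.7%

SS loadings by factor: 1.5544, 1.9438, 0.5379; total = 4.0361.
Total variance with 7 standardized items is 7, so the solution explains 4.0361/7 = 0.5766 = 57.66%.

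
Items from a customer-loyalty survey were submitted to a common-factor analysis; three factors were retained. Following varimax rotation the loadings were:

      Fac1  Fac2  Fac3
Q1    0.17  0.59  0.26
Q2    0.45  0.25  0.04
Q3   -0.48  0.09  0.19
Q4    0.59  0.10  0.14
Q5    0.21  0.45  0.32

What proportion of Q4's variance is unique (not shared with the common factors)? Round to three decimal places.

h² = 0.59² + 0.10² + 0.14² = 0.3481 + 0.0100 + 0.0196 = 0.3777
Uniqueness u² = 1 − h² = 1 − 0.3777 = 0.6223

0.622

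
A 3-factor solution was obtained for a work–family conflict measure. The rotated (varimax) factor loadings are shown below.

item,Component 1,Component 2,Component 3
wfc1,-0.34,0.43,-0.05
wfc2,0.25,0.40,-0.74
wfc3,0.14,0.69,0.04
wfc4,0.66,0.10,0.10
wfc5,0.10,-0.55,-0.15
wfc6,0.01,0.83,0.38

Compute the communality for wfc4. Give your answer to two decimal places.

0.46

h² = 0.66² + 0.10² + 0.10² = 0.4356 + 0.0100 + 0.0100 = 0.4556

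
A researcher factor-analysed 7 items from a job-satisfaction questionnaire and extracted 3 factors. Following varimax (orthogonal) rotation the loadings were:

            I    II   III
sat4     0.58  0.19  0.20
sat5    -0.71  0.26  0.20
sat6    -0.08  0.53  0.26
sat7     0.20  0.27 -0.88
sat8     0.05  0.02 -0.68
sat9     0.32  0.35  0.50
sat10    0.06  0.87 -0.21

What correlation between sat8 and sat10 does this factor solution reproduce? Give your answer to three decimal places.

r̂ = Σ λ_i·λ_j across factors = (0.05)(0.06) + (0.02)(0.87) + (-0.68)(-0.21)
  = +0.0030 +0.0174 +0.1428 = 0.1632

0.163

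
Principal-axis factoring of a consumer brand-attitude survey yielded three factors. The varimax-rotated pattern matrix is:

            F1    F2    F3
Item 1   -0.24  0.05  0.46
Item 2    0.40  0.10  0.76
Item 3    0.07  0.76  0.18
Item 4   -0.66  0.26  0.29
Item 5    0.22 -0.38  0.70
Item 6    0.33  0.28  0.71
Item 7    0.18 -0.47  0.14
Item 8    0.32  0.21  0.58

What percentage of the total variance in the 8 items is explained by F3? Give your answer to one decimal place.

28.2%

SS loadings for F3 = 0.46² + 0.76² + 0.18² + 0.29² + 0.70² + 0.71² + 0.14² + 0.58² = 2.2558
With 8 standardized items, total variance = 8. Proportion = 2.2558/8 = 0.2820 → 28.20%.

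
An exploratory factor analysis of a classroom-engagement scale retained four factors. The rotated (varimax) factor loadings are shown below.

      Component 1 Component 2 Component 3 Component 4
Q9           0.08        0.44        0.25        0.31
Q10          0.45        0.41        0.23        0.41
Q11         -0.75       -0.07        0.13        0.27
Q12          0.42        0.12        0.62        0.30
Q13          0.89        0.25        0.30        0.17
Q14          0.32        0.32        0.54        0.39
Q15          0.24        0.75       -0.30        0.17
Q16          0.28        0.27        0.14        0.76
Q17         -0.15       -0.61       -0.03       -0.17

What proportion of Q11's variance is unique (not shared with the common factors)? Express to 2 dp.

h² = (-0.75)² + (-0.07)² + 0.13² + 0.27² = 0.5625 + 0.0049 + 0.0169 + 0.0729 = 0.6572
Uniqueness u² = 1 − h² = 1 − 0.6572 = 0.3428

0.34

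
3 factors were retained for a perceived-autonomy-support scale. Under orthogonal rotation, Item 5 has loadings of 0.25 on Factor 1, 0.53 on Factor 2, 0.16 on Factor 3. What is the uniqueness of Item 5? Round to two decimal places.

0.63

h² = 0.25² + 0.53² + 0.16² = 0.0625 + 0.2809 + 0.0256 = 0.3690
Uniqueness u² = 1 − h² = 1 − 0.3690 = 0.6310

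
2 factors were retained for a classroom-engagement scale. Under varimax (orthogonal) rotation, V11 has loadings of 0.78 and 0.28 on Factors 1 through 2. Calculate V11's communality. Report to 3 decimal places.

0.687

h² = 0.78² + 0.28² = 0.6084 + 0.0784 = 0.6868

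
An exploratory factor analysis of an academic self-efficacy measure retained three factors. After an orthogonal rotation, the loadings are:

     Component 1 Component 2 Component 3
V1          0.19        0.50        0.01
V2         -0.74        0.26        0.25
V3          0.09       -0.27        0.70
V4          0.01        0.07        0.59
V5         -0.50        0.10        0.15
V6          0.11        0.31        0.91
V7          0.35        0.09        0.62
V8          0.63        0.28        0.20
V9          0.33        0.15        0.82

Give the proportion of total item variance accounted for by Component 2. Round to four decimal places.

SS loadings for Component 2 = 0.50² + 0.26² + (-0.27)² + 0.07² + 0.10² + 0.31² + 0.09² + 0.28² + 0.15² = 0.6105
Proportion of variance = 0.6105 / 9 = 0.0678.

0.0678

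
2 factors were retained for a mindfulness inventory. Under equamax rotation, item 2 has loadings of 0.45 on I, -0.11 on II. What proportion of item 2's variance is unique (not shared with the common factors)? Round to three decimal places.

h² = 0.45² + (-0.11)² = 0.2025 + 0.0121 = 0.2146
Uniqueness u² = 1 − h² = 1 − 0.2146 = 0.7854

0.785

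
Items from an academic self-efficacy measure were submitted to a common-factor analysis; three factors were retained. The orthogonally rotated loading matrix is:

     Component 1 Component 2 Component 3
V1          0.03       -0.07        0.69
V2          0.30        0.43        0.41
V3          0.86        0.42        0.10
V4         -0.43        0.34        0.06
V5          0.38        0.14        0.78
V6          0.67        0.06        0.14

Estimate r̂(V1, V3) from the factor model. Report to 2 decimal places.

r̂ = Σ λ_i·λ_j across factors = (0.03)(0.86) + (-0.07)(0.42) + (0.69)(0.10)
  = +0.0258 -0.0294 +0.0690 = 0.0654

0.07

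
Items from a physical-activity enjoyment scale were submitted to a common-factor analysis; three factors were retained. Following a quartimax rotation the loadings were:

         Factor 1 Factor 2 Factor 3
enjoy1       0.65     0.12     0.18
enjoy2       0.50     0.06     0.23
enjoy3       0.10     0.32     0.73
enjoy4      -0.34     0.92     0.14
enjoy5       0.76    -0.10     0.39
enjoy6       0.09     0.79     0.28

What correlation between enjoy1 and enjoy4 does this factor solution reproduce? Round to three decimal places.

r̂ = Σ λ_i·λ_j across factors = (0.65)(-0.34) + (0.12)(0.92) + (0.18)(0.14)
  = -0.2210 +0.1104 +0.0252 = -0.0854

-0.085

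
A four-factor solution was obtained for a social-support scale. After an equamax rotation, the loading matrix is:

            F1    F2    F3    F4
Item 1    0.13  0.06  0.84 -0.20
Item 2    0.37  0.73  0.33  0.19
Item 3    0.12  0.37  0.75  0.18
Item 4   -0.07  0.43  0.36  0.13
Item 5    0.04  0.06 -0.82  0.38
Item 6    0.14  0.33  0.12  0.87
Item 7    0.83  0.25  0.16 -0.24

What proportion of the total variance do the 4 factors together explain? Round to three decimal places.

0.746

SS loadings by factor: 0.8832, 1.0333, 2.2190, 1.0843; total = 5.2198.
Total variance with 7 standardized items is 7, so the solution explains 5.2198/7 = 0.7457.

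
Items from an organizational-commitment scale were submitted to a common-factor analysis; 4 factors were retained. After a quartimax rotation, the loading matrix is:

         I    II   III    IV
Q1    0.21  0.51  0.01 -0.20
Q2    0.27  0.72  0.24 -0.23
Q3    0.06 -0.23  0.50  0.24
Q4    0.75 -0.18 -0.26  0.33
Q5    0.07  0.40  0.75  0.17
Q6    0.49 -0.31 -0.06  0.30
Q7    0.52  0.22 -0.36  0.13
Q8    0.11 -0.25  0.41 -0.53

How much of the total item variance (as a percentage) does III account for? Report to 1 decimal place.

SS loadings for III = 0.01² + 0.24² + 0.50² + (-0.26)² + 0.75² + (-0.06)² + (-0.36)² + 0.41² = 1.2391
With 8 standardized items, total variance = 8. Proportion = 1.2391/8 = 0.1549 → 15.49%.

15.5%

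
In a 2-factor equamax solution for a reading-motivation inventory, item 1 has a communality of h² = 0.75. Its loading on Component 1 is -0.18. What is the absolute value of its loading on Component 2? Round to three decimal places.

Under orthogonal rotation h² = Σλ², so λ_Component 2² = h² − (0.0324) = 0.75 − 0.0324 = 0.7176.
|λ| = √0.7176 = 0.8471.

0.847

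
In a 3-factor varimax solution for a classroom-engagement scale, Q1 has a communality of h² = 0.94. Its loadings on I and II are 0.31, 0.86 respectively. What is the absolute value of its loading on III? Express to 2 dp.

0.32

Under orthogonal rotation h² = Σλ², so λ_III² = h² − (0.8357) = 0.94 − 0.8357 = 0.1043.
|λ| = √0.1043 = 0.3230.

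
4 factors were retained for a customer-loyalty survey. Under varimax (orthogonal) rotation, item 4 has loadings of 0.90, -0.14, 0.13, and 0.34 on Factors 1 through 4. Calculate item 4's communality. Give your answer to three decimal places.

0.962

h² = 0.90² + (-0.14)² + 0.13² + 0.34² = 0.8100 + 0.0196 + 0.0169 + 0.1156 = 0.9621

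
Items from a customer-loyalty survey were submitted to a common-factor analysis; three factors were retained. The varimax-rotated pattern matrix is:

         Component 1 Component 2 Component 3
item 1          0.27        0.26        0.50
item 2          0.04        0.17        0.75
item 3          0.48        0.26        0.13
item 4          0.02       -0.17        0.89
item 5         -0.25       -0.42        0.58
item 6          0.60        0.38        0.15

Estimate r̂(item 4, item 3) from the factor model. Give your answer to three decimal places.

0.081

r̂ = Σ λ_i·λ_j across factors = (0.02)(0.48) + (-0.17)(0.26) + (0.89)(0.13)
  = +0.0096 -0.0442 +0.1157 = 0.0811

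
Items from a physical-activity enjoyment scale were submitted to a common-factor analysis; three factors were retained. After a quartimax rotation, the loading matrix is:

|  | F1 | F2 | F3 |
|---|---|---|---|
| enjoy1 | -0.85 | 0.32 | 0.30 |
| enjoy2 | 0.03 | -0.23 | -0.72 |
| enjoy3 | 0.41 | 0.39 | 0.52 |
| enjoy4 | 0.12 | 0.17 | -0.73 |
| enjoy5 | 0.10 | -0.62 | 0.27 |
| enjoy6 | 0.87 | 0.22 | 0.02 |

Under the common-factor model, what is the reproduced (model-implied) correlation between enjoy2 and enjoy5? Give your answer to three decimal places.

r̂ = Σ λ_i·λ_j across factors = (0.03)(0.10) + (-0.23)(-0.62) + (-0.72)(0.27)
  = +0.0030 +0.1426 -0.1944 = -0.0488

-0.049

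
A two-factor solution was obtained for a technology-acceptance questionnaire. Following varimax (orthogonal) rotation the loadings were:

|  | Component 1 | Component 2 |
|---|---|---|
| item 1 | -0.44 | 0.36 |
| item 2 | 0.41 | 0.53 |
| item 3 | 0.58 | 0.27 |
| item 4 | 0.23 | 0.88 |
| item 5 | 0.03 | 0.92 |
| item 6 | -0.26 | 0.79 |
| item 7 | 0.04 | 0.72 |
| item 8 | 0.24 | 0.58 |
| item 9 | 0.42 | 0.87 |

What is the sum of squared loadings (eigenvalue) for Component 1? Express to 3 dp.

SS loadings for Component 1 = (-0.44)² + 0.41² + 0.58² + 0.23² + 0.03² + (-0.26)² + 0.04² + 0.24² + 0.42² = 0.1936 + 0.1681 + 0.3364 + 0.0529 + 0.0009 + 0.0676 + 0.0016 + 0.0576 + 0.1764 = 1.0551

1.055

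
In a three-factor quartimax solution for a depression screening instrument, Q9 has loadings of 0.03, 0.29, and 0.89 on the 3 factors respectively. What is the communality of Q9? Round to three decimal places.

0.877

h² = 0.03² + 0.29² + 0.89² = 0.0009 + 0.0841 + 0.7921 = 0.8771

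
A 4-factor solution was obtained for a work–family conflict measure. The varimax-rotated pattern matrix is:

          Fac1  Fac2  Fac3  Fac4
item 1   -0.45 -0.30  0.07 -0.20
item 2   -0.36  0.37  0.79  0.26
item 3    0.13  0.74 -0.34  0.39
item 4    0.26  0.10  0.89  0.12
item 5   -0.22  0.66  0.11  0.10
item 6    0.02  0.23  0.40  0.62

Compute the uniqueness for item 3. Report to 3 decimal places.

0.168

h² = 0.13² + 0.74² + (-0.34)² + 0.39² = 0.0169 + 0.5476 + 0.1156 + 0.1521 = 0.8322
Uniqueness u² = 1 − h² = 1 − 0.8322 = 0.1678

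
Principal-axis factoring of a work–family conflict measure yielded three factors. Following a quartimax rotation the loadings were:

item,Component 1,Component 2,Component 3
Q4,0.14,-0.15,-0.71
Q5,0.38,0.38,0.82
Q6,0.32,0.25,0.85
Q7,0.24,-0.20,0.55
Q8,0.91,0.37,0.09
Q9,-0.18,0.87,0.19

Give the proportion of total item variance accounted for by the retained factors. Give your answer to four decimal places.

Communalities: 0.5462, 0.9612, 0.8874, 0.4001, 0.9731, 0.8254; Σh² = 4.5934.
Total variance with 6 standardized items is 6, so the solution explains 4.5934/6 = 0.7656.

0.7656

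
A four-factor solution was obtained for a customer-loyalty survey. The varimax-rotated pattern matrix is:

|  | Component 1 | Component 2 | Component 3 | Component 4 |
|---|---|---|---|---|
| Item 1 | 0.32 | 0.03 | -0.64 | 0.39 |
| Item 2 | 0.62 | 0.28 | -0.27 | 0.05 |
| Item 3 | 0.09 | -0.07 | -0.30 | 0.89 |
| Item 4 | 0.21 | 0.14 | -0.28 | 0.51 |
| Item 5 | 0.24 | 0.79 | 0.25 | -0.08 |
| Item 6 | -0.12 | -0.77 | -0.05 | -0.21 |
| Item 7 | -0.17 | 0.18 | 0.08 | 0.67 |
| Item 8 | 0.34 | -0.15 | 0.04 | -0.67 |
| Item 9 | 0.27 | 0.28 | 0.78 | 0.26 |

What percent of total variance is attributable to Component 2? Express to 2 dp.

16.16%

SS loadings for Component 2 = 0.03² + 0.28² + (-0.07)² + 0.14² + 0.79² + (-0.77)² + 0.18² + (-0.15)² + 0.28² = 1.4541
With 9 standardized items, total variance = 9. Proportion = 1.4541/9 = 0.1616 → 16.16%.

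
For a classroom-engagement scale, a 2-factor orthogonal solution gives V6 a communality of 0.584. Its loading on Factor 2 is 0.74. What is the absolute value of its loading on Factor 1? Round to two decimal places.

Under orthogonal rotation h² = Σλ², so λ_Factor 1² = h² − (0.5476) = 0.584 − 0.5476 = 0.0364.
|λ| = √0.0364 = 0.1908.

0.19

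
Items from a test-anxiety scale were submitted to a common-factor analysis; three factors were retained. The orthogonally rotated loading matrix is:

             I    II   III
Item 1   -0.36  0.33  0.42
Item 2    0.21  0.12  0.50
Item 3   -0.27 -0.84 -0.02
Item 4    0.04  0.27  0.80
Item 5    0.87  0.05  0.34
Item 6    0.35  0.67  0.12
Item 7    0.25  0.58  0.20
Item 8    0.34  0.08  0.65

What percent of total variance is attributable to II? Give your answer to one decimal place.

21.2%

SS loadings for II = 0.33² + 0.12² + (-0.84)² + 0.27² + 0.05² + 0.67² + 0.58² + 0.08² = 1.6960
With 8 standardized items, total variance = 8. Proportion = 1.6960/8 = 0.2120 → 21.20%.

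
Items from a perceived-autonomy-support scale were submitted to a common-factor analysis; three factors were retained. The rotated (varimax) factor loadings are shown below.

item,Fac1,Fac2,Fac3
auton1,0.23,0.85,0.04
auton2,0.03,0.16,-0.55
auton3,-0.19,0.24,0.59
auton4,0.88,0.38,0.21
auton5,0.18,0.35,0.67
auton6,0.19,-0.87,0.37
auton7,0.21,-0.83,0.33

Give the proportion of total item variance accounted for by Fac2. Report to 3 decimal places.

SS loadings for Fac2 = 0.85² + 0.16² + 0.24² + 0.38² + 0.35² + (-0.87)² + (-0.83)² = 2.5184
Proportion of variance = 2.5184 / 7 = 0.3598.

0.360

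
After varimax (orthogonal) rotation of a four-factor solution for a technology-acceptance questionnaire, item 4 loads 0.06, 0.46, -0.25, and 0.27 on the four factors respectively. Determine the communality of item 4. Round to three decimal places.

h² = 0.06² + 0.46² + (-0.25)² + 0.27² = 0.0036 + 0.2116 + 0.0625 + 0.0729 = 0.3506

0.351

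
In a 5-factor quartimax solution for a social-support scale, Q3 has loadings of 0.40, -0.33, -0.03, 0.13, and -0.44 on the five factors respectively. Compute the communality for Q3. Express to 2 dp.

0.48

h² = 0.40² + (-0.33)² + (-0.03)² + 0.13² + (-0.44)² = 0.1600 + 0.1089 + 0.0009 + 0.0169 + 0.1936 = 0.4803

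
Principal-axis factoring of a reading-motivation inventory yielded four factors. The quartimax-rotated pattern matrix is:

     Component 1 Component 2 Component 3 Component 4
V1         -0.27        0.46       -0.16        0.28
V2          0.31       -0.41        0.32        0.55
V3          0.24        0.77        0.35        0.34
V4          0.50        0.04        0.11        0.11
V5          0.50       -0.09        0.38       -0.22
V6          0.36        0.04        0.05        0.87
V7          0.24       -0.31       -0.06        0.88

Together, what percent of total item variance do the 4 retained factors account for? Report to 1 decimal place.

64.2%

Communalities: 0.3885, 0.6691, 0.8886, 0.2758, 0.4509, 0.8906, 0.9317; Σh² = 4.4952.
Total variance with 7 standardized items is 7, so the solution explains 4.4952/7 = 0.6422 = 64.22%.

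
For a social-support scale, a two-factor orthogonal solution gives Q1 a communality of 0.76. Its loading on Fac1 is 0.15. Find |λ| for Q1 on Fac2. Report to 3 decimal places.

0.859

Under orthogonal rotation h² = Σλ², so λ_Fac2² = h² − (0.0225) = 0.76 − 0.0225 = 0.7375.
|λ| = √0.7375 = 0.8588.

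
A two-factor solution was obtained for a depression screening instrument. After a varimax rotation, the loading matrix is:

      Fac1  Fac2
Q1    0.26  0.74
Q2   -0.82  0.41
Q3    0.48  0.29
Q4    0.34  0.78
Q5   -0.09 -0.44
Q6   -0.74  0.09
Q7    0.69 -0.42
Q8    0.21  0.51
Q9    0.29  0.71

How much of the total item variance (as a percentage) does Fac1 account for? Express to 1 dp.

SS loadings for Fac1 = 0.26² + (-0.82)² + 0.48² + 0.34² + (-0.09)² + (-0.74)² + 0.69² + 0.21² + 0.29² = 2.2460
With 9 standardized items, total variance = 9. Proportion = 2.2460/9 = 0.2496 → 24.96%.

25.0%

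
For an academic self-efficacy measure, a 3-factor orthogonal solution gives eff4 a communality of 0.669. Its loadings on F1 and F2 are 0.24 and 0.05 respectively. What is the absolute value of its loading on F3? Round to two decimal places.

Under orthogonal rotation h² = Σλ², so λ_F3² = h² − (0.0601) = 0.669 − 0.0601 = 0.6089.
|λ| = √0.6089 = 0.7803.

0.78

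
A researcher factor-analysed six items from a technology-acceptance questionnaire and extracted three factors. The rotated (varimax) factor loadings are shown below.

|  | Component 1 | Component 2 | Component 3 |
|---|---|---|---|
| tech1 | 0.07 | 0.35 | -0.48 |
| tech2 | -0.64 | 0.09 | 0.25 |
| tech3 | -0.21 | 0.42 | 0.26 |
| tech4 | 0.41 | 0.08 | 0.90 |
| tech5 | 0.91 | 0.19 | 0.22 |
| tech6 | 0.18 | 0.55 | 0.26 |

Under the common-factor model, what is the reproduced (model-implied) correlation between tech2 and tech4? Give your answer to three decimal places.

-0.030

r̂ = Σ λ_i·λ_j across factors = (-0.64)(0.41) + (0.09)(0.08) + (0.25)(0.90)
  = -0.2624 +0.0072 +0.2250 = -0.0302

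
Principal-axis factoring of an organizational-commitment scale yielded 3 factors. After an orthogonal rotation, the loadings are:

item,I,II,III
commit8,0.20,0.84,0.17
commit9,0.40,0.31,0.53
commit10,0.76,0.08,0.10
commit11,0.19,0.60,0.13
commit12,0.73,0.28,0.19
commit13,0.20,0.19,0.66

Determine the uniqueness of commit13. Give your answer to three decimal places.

0.488

h² = 0.20² + 0.19² + 0.66² = 0.0400 + 0.0361 + 0.4356 = 0.5117
Uniqueness u² = 1 − h² = 1 − 0.5117 = 0.4883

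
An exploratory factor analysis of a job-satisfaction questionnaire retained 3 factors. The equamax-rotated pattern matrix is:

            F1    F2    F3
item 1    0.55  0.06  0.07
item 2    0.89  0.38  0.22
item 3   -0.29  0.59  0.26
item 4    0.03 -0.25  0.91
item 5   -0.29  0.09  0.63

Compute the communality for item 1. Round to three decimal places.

0.311

h² = 0.55² + 0.06² + 0.07² = 0.3025 + 0.0036 + 0.0049 = 0.3110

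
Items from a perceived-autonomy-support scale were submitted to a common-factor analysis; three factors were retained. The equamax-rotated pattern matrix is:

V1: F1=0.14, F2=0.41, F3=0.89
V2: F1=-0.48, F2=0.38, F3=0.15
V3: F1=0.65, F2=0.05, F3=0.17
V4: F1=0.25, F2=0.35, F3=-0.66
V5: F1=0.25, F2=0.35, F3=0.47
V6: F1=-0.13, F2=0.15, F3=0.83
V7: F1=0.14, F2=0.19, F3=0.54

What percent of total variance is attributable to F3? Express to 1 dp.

SS loadings for F3 = 0.89² + 0.15² + 0.17² + (-0.66)² + 0.47² + 0.83² + 0.54² = 2.4805
With 7 standardized items, total variance = 7. Proportion = 2.4805/7 = 0.3544 → 35.44%.

35.4%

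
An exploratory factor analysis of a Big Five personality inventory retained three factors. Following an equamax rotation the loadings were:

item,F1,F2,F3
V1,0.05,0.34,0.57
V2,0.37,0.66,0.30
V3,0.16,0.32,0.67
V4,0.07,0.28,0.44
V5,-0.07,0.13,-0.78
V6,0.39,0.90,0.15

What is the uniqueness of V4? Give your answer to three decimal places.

h² = 0.07² + 0.28² + 0.44² = 0.0049 + 0.0784 + 0.1936 = 0.2769
Uniqueness u² = 1 − h² = 1 − 0.2769 = 0.7231

0.723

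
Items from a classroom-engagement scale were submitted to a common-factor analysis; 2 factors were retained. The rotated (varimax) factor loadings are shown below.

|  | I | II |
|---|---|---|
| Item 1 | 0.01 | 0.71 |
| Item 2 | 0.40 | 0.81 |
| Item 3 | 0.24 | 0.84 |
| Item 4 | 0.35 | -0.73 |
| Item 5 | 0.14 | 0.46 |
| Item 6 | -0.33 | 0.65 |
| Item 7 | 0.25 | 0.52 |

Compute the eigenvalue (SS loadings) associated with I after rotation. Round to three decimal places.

SS loadings for I = 0.01² + 0.40² + 0.24² + 0.35² + 0.14² + (-0.33)² + 0.25² = 0.0001 + 0.1600 + 0.0576 + 0.1225 + 0.0196 + 0.1089 + 0.0625 = 0.5312

0.531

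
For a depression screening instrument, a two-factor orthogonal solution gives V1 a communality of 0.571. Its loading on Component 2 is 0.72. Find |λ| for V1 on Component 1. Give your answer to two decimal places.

0.23

Under orthogonal rotation h² = Σλ², so λ_Component 1² = h² − (0.5184) = 0.571 − 0.5184 = 0.0526.
|λ| = √0.0526 = 0.2293.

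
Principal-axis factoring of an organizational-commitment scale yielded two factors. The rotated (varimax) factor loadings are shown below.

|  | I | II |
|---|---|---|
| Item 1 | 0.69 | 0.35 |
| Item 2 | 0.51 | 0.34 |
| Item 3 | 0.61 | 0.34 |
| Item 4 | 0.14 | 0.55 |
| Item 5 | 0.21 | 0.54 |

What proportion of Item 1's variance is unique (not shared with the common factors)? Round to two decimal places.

h² = 0.69² + 0.35² = 0.4761 + 0.1225 = 0.5986
Uniqueness u² = 1 − h² = 1 − 0.5986 = 0.4014

0.40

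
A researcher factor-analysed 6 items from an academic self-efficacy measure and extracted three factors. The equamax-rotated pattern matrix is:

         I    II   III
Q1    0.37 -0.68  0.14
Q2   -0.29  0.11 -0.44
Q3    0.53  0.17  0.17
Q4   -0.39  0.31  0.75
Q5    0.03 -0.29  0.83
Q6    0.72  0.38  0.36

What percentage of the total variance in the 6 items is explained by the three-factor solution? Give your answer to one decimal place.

SS loadings by factor: 1.1733, 0.8280, 1.6231; total = 3.6244.
Total variance with 6 standardized items is 6, so the solution explains 3.6244/6 = 0.6041 = 60.41%.

60.4%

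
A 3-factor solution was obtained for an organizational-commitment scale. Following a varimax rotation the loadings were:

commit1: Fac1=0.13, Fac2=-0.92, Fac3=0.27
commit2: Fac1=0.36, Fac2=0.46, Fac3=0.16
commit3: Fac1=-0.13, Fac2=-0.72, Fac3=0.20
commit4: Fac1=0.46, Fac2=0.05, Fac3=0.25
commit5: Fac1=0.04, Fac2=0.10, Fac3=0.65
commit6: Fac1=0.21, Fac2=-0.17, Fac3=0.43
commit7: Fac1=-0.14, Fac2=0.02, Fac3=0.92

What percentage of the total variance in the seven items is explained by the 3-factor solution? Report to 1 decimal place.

53.0%

SS loadings by factor: 0.4403, 1.6182, 1.6548; total = 3.7133.
Total variance with 7 standardized items is 7, so the solution explains 3.7133/7 = 0.5305 = 53.05%.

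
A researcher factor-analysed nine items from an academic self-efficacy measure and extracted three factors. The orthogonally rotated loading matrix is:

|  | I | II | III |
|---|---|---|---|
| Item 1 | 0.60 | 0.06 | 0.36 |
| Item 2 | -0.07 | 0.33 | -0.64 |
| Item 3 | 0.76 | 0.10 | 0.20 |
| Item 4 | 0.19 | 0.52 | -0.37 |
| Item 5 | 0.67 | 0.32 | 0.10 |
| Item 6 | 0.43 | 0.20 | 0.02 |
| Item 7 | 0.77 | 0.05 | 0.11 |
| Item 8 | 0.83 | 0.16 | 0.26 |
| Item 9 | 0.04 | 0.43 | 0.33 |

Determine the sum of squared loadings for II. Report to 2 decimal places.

0.75

SS loadings for II = 0.06² + 0.33² + 0.10² + 0.52² + 0.32² + 0.20² + 0.05² + 0.16² + 0.43² = 0.0036 + 0.1089 + 0.0100 + 0.2704 + 0.1024 + 0.0400 + 0.0025 + 0.0256 + 0.1849 = 0.7483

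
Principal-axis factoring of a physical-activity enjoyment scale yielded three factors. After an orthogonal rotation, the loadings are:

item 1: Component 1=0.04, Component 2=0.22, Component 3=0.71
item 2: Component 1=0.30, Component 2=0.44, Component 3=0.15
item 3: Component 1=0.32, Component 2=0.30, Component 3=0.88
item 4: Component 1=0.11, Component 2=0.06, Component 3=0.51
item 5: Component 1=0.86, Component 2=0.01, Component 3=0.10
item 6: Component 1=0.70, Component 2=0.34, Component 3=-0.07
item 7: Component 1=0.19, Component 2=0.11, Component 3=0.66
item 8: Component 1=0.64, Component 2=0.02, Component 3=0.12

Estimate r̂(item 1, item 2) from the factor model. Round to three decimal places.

r̂ = Σ λ_i·λ_j across factors = (0.04)(0.30) + (0.22)(0.44) + (0.71)(0.15)
  = +0.0120 +0.0968 +0.1065 = 0.2153

0.215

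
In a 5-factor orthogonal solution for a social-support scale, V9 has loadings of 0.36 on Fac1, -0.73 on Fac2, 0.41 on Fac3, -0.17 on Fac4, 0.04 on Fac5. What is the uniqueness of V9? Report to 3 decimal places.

0.139

h² = 0.36² + (-0.73)² + 0.41² + (-0.17)² + 0.04² = 0.1296 + 0.5329 + 0.1681 + 0.0289 + 0.0016 = 0.8611
Uniqueness u² = 1 − h² = 1 − 0.8611 = 0.1389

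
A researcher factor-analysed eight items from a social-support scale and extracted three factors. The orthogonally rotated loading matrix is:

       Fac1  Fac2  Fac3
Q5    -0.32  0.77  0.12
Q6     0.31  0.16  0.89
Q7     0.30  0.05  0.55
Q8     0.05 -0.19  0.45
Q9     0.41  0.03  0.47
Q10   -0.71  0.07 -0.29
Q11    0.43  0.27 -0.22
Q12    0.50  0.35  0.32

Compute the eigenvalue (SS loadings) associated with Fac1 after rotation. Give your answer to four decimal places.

SS loadings for Fac1 = (-0.32)² + 0.31² + 0.30² + 0.05² + 0.41² + (-0.71)² + 0.43² + 0.50² = 0.1024 + 0.0961 + 0.0900 + 0.0025 + 0.1681 + 0.5041 + 0.1849 + 0.2500 = 1.3981

1.3981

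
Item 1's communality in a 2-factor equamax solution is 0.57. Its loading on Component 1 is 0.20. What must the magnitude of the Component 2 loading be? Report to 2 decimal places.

0.73

Under orthogonal rotation h² = Σλ², so λ_Component 2² = h² − (0.0400) = 0.57 − 0.0400 = 0.5300.
|λ| = √0.5300 = 0.7280.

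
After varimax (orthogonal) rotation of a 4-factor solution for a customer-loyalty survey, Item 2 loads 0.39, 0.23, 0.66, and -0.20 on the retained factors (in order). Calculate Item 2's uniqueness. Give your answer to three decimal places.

h² = 0.39² + 0.23² + 0.66² + (-0.20)² = 0.1521 + 0.0529 + 0.4356 + 0.0400 = 0.6806
Uniqueness u² = 1 − h² = 1 − 0.6806 = 0.3194

0.319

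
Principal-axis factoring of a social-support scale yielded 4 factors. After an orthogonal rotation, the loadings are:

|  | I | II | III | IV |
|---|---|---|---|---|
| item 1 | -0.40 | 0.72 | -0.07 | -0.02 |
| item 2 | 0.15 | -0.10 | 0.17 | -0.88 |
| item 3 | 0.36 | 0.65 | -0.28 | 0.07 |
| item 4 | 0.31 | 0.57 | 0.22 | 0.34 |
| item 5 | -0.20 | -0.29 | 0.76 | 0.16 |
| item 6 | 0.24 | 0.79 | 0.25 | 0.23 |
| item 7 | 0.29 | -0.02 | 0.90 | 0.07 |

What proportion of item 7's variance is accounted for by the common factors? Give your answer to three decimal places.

0.899

h² = 0.29² + (-0.02)² + 0.90² + 0.07² = 0.0841 + 0.0004 + 0.8100 + 0.0049 = 0.8994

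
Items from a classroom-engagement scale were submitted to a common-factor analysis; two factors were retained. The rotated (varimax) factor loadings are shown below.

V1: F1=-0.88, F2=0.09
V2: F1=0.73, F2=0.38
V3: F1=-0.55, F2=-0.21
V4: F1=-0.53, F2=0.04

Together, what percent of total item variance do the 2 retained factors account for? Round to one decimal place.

Communalities: 0.7825, 0.6773, 0.3466, 0.2825; Σh² = 2.0889.
Total variance with 4 standardized items is 4, so the solution explains 2.0889/4 = 0.5222 = 52.22%.

52.2%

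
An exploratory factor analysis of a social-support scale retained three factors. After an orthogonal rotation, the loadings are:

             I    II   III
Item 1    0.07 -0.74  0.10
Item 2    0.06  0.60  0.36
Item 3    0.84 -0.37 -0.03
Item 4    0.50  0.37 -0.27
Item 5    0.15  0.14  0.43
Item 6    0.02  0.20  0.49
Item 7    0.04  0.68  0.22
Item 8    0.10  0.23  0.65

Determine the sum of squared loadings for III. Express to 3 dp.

1.109

SS loadings for III = 0.10² + 0.36² + (-0.03)² + (-0.27)² + 0.43² + 0.49² + 0.22² + 0.65² = 0.0100 + 0.1296 + 0.0009 + 0.0729 + 0.1849 + 0.2401 + 0.0484 + 0.4225 = 1.1093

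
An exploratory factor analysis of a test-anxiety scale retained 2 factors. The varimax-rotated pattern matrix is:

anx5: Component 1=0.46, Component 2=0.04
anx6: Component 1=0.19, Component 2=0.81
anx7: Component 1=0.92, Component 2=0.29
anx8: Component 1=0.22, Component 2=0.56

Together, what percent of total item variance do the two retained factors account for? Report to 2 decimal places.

Communalities: 0.2132, 0.6922, 0.9305, 0.3620; Σh² = 2.1979.
Total variance with 4 standardized items is 4, so the solution explains 2.1979/4 = 0.5495 = 54.95%.

54.95%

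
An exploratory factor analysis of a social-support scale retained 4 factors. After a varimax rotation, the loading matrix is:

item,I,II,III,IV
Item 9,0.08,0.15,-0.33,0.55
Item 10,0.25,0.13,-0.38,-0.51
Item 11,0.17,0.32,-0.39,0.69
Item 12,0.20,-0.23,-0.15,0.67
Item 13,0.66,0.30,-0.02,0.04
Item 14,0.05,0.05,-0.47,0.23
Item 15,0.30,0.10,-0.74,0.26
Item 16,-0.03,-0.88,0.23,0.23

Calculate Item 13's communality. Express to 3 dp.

0.528

h² = 0.66² + 0.30² + (-0.02)² + 0.04² = 0.4356 + 0.0900 + 0.0004 + 0.0016 = 0.5276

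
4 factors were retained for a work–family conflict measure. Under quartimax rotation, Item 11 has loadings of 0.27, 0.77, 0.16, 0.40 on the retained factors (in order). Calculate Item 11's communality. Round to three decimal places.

0.851

h² = 0.27² + 0.77² + 0.16² + 0.40² = 0.0729 + 0.5929 + 0.0256 + 0.1600 = 0.8514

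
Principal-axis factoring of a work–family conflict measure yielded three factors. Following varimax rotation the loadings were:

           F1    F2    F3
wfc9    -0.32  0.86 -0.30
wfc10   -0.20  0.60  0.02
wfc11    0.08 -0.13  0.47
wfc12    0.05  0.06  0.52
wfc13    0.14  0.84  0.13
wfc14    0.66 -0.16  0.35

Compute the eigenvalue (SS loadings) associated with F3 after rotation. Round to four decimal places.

SS loadings for F3 = (-0.30)² + 0.02² + 0.47² + 0.52² + 0.13² + 0.35² = 0.0900 + 0.0004 + 0.2209 + 0.2704 + 0.0169 + 0.1225 = 0.7211

0.7211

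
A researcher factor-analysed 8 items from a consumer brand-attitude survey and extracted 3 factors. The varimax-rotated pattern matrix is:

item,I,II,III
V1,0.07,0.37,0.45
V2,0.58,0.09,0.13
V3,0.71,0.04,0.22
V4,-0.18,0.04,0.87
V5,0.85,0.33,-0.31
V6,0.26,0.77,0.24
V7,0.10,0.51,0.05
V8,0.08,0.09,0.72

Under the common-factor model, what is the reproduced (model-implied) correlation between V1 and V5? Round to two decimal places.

0.04

r̂ = Σ λ_i·λ_j across factors = (0.07)(0.85) + (0.37)(0.33) + (0.45)(-0.31)
  = +0.0595 +0.1221 -0.1395 = 0.0421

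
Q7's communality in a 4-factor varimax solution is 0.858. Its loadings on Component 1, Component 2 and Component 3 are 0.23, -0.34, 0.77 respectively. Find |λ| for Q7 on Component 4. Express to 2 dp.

Under orthogonal rotation h² = Σλ², so λ_Component 4² = h² − (0.7614) = 0.858 − 0.7614 = 0.0966.
|λ| = √0.0966 = 0.3108.

0.31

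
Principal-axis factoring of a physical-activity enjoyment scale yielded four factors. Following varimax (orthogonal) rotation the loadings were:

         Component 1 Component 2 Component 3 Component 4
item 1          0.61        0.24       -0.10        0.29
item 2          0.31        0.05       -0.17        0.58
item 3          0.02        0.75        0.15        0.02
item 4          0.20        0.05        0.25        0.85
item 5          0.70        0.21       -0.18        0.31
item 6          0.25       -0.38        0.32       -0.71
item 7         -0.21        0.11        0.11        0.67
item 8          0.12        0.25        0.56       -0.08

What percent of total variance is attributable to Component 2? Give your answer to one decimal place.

SS loadings for Component 2 = 0.24² + 0.05² + 0.75² + 0.05² + 0.21² + (-0.38)² + 0.11² + 0.25² = 0.8882
With 8 standardized items, total variance = 8. Proportion = 0.8882/8 = 0.1110 → 11.10%.

11.1%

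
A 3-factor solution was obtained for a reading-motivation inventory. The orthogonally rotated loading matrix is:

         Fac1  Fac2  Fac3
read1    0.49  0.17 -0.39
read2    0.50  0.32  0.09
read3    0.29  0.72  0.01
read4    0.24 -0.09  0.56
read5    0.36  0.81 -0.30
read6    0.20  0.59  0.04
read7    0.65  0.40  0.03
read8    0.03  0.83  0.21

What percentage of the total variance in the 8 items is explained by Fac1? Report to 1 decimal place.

SS loadings for Fac1 = 0.49² + 0.50² + 0.29² + 0.24² + 0.36² + 0.20² + 0.65² + 0.03² = 1.2248
With 8 standardized items, total variance = 8. Proportion = 1.2248/8 = 0.1531 → 15.31%.

15.3%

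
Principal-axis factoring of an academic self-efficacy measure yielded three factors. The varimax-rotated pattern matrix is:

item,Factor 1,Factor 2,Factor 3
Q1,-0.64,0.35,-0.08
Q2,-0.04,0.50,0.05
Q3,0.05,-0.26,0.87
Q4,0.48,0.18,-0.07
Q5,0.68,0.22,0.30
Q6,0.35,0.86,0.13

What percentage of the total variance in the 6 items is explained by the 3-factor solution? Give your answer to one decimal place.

Communalities: 0.5385, 0.2541, 0.8270, 0.2677, 0.6008, 0.8790; Σh² = 3.3671.
Total variance with 6 standardized items is 6, so the solution explains 3.3671/6 = 0.5612 = 56.12%.

56.1%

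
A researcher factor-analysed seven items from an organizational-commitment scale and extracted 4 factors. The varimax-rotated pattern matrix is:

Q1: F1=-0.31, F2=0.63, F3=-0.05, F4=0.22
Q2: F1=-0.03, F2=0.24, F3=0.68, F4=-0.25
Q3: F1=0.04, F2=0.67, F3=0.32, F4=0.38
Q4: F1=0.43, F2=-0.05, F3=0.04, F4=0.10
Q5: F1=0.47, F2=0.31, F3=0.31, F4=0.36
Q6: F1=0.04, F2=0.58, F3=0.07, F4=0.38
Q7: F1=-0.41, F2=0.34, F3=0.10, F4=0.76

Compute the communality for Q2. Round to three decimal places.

0.583

h² = (-0.03)² + 0.24² + 0.68² + (-0.25)² = 0.0009 + 0.0576 + 0.4624 + 0.0625 = 0.5834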